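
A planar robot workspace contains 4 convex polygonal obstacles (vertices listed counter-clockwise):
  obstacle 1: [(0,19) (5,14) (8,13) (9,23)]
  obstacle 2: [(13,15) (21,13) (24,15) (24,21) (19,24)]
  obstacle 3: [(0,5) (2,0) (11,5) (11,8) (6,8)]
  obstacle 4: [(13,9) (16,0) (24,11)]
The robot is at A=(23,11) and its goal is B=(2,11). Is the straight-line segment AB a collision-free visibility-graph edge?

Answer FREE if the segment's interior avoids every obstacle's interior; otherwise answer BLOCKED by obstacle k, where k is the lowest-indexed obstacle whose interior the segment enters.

Obstacle 1 [(0,19) (5,14) (8,13) (9,23)]:
  edge (0,19)–(5,14): clear
  edge (5,14)–(8,13): clear
  edge (8,13)–(9,23): clear
  edge (9,23)–(0,19): clear
  midpoint (25/2,11) outside
  → clear
Obstacle 2 [(13,15) (21,13) (24,15) (24,21) (19,24)]:
  edge (13,15)–(21,13): clear
  edge (21,13)–(24,15): clear
  edge (24,15)–(24,21): clear
  edge (24,21)–(19,24): clear
  edge (19,24)–(13,15): clear
  midpoint (25/2,11) outside
  → clear
Obstacle 3 [(0,5) (2,0) (11,5) (11,8) (6,8)]:
  edge (0,5)–(2,0): clear
  edge (2,0)–(11,5): clear
  edge (11,5)–(11,8): clear
  edge (11,8)–(6,8): clear
  edge (6,8)–(0,5): clear
  midpoint (25/2,11) outside
  → clear
Obstacle 4 [(13,9) (16,0) (24,11)]:
  edge (13,9)–(16,0): clear
  edge (16,0)–(24,11): clear
  edge (24,11)–(13,9): clear
  midpoint (25/2,11) outside
  → clear

FREE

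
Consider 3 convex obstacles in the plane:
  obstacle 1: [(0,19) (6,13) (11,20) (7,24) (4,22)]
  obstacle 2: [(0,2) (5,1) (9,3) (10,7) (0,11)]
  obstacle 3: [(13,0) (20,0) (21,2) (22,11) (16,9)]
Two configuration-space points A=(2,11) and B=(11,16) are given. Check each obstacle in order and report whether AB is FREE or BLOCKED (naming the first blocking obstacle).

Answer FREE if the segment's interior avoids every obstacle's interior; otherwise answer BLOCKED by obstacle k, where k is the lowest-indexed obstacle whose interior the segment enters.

BLOCKED by obstacle 1

Obstacle 1 [(0,19) (6,13) (11,20) (7,24) (4,22)]:
  edge (0,19)–(6,13): crosses AB
  edge (6,13)–(11,20): crosses AB
  edge (11,20)–(7,24): clear
  edge (7,24)–(4,22): clear
  edge (4,22)–(0,19): clear
  → BLOCKED
Obstacle 2 [(0,2) (5,1) (9,3) (10,7) (0,11)]:
  edge (0,2)–(5,1): clear
  edge (5,1)–(9,3): clear
  edge (9,3)–(10,7): clear
  edge (10,7)–(0,11): clear
  edge (0,11)–(0,2): clear
  midpoint (13/2,27/2) outside
  → clear
Obstacle 3 [(13,0) (20,0) (21,2) (22,11) (16,9)]:
  edge (13,0)–(20,0): clear
  edge (20,0)–(21,2): clear
  edge (21,2)–(22,11): clear
  edge (22,11)–(16,9): clear
  edge (16,9)–(13,0): clear
  midpoint (13/2,27/2) outside
  → clear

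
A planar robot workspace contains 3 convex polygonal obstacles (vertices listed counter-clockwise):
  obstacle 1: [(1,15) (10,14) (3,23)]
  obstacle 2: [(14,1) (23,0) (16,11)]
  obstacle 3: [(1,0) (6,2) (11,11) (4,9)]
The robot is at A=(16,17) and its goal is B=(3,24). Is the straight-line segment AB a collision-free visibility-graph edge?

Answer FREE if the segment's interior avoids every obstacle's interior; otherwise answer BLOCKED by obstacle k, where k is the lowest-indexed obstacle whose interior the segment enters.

FREE

Obstacle 1 [(1,15) (10,14) (3,23)]:
  edge (1,15)–(10,14): clear
  edge (10,14)–(3,23): clear
  edge (3,23)–(1,15): clear
  midpoint (19/2,41/2) outside
  → clear
Obstacle 2 [(14,1) (23,0) (16,11)]:
  edge (14,1)–(23,0): clear
  edge (23,0)–(16,11): clear
  edge (16,11)–(14,1): clear
  midpoint (19/2,41/2) outside
  → clear
Obstacle 3 [(1,0) (6,2) (11,11) (4,9)]:
  edge (1,0)–(6,2): clear
  edge (6,2)–(11,11): clear
  edge (11,11)–(4,9): clear
  edge (4,9)–(1,0): clear
  midpoint (19/2,41/2) outside
  → clear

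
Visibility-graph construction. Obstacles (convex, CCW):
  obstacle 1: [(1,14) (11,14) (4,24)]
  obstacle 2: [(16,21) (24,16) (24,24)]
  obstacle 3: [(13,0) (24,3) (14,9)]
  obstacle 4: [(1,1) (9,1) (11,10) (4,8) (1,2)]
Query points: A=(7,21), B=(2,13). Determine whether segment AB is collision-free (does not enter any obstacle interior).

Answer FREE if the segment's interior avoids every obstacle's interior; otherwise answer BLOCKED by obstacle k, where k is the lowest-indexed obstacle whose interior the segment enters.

Obstacle 1 [(1,14) (11,14) (4,24)]:
  edge (1,14)–(11,14): crosses AB
  edge (11,14)–(4,24): crosses AB
  edge (4,24)–(1,14): clear
  → BLOCKED
Obstacle 2 [(16,21) (24,16) (24,24)]:
  edge (16,21)–(24,16): clear
  edge (24,16)–(24,24): clear
  edge (24,24)–(16,21): clear
  midpoint (9/2,17) outside
  → clear
Obstacle 3 [(13,0) (24,3) (14,9)]:
  edge (13,0)–(24,3): clear
  edge (24,3)–(14,9): clear
  edge (14,9)–(13,0): clear
  midpoint (9/2,17) outside
  → clear
Obstacle 4 [(1,1) (9,1) (11,10) (4,8) (1,2)]:
  edge (1,1)–(9,1): clear
  edge (9,1)–(11,10): clear
  edge (11,10)–(4,8): clear
  edge (4,8)–(1,2): clear
  edge (1,2)–(1,1): clear
  midpoint (9/2,17) outside
  → clear

BLOCKED by obstacle 1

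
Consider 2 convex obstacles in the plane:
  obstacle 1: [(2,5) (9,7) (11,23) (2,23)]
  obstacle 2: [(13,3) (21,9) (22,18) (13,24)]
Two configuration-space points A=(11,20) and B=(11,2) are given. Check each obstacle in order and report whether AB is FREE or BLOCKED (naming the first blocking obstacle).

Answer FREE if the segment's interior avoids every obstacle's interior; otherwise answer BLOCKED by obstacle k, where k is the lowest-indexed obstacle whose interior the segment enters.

FREE

Obstacle 1 [(2,5) (9,7) (11,23) (2,23)]:
  edge (2,5)–(9,7): clear
  edge (9,7)–(11,23): clear
  edge (11,23)–(2,23): clear
  edge (2,23)–(2,5): clear
  midpoint (11,11) outside
  → clear
Obstacle 2 [(13,3) (21,9) (22,18) (13,24)]:
  edge (13,3)–(21,9): clear
  edge (21,9)–(22,18): clear
  edge (22,18)–(13,24): clear
  edge (13,24)–(13,3): clear
  midpoint (11,11) outside
  → clear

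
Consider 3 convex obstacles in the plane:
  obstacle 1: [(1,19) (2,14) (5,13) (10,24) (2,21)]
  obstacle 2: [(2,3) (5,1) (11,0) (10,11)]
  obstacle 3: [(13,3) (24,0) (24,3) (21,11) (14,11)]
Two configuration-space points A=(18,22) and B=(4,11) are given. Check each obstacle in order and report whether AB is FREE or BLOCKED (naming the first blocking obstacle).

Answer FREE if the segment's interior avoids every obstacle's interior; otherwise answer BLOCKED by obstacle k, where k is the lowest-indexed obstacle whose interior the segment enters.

FREE

Obstacle 1 [(1,19) (2,14) (5,13) (10,24) (2,21)]:
  edge (1,19)–(2,14): clear
  edge (2,14)–(5,13): clear
  edge (5,13)–(10,24): clear
  edge (10,24)–(2,21): clear
  edge (2,21)–(1,19): clear
  midpoint (11,33/2) outside
  → clear
Obstacle 2 [(2,3) (5,1) (11,0) (10,11)]:
  edge (2,3)–(5,1): clear
  edge (5,1)–(11,0): clear
  edge (11,0)–(10,11): clear
  edge (10,11)–(2,3): clear
  midpoint (11,33/2) outside
  → clear
Obstacle 3 [(13,3) (24,0) (24,3) (21,11) (14,11)]:
  edge (13,3)–(24,0): clear
  edge (24,0)–(24,3): clear
  edge (24,3)–(21,11): clear
  edge (21,11)–(14,11): clear
  edge (14,11)–(13,3): clear
  midpoint (11,33/2) outside
  → clear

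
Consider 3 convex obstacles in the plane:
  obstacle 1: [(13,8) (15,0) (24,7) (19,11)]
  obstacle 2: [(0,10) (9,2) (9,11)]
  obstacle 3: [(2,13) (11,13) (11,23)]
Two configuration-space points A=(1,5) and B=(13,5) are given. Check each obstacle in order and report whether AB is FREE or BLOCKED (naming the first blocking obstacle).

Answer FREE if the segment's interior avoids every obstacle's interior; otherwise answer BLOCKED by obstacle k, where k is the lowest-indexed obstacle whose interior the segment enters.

Obstacle 1 [(13,8) (15,0) (24,7) (19,11)]:
  edge (13,8)–(15,0): clear
  edge (15,0)–(24,7): clear
  edge (24,7)–(19,11): clear
  edge (19,11)–(13,8): clear
  midpoint (7,5) outside
  → clear
Obstacle 2 [(0,10) (9,2) (9,11)]:
  edge (0,10)–(9,2): crosses AB
  edge (9,2)–(9,11): crosses AB
  edge (9,11)–(0,10): clear
  → BLOCKED
Obstacle 3 [(2,13) (11,13) (11,23)]:
  edge (2,13)–(11,13): clear
  edge (11,13)–(11,23): clear
  edge (11,23)–(2,13): clear
  midpoint (7,5) outside
  → clear

BLOCKED by obstacle 2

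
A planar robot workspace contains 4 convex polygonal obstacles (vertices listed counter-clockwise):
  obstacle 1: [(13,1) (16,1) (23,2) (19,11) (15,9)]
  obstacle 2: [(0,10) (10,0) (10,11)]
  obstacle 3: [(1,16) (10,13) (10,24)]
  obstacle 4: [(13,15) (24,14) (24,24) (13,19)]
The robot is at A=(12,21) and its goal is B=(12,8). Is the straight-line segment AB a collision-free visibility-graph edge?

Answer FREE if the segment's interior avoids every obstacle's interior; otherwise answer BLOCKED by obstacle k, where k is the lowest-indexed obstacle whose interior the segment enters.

FREE

Obstacle 1 [(13,1) (16,1) (23,2) (19,11) (15,9)]:
  edge (13,1)–(16,1): clear
  edge (16,1)–(23,2): clear
  edge (23,2)–(19,11): clear
  edge (19,11)–(15,9): clear
  edge (15,9)–(13,1): clear
  midpoint (12,29/2) outside
  → clear
Obstacle 2 [(0,10) (10,0) (10,11)]:
  edge (0,10)–(10,0): clear
  edge (10,0)–(10,11): clear
  edge (10,11)–(0,10): clear
  midpoint (12,29/2) outside
  → clear
Obstacle 3 [(1,16) (10,13) (10,24)]:
  edge (1,16)–(10,13): clear
  edge (10,13)–(10,24): clear
  edge (10,24)–(1,16): clear
  midpoint (12,29/2) outside
  → clear
Obstacle 4 [(13,15) (24,14) (24,24) (13,19)]:
  edge (13,15)–(24,14): clear
  edge (24,14)–(24,24): clear
  edge (24,24)–(13,19): clear
  edge (13,19)–(13,15): clear
  midpoint (12,29/2) outside
  → clear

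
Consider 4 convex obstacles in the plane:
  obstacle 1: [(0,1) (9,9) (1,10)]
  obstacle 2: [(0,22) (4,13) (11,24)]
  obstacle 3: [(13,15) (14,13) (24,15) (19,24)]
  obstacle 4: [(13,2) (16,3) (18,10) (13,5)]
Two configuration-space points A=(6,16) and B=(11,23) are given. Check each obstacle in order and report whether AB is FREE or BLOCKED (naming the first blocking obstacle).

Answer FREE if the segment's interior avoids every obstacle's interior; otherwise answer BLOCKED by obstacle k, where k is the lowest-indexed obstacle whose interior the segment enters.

Obstacle 1 [(0,1) (9,9) (1,10)]:
  edge (0,1)–(9,9): clear
  edge (9,9)–(1,10): clear
  edge (1,10)–(0,1): clear
  midpoint (17/2,39/2) outside
  → clear
Obstacle 2 [(0,22) (4,13) (11,24)]:
  edge (0,22)–(4,13): clear
  edge (4,13)–(11,24): clear
  edge (11,24)–(0,22): clear
  midpoint (17/2,39/2) outside
  → clear
Obstacle 3 [(13,15) (14,13) (24,15) (19,24)]:
  edge (13,15)–(14,13): clear
  edge (14,13)–(24,15): clear
  edge (24,15)–(19,24): clear
  edge (19,24)–(13,15): clear
  midpoint (17/2,39/2) outside
  → clear
Obstacle 4 [(13,2) (16,3) (18,10) (13,5)]:
  edge (13,2)–(16,3): clear
  edge (16,3)–(18,10): clear
  edge (18,10)–(13,5): clear
  edge (13,5)–(13,2): clear
  midpoint (17/2,39/2) outside
  → clear

FREE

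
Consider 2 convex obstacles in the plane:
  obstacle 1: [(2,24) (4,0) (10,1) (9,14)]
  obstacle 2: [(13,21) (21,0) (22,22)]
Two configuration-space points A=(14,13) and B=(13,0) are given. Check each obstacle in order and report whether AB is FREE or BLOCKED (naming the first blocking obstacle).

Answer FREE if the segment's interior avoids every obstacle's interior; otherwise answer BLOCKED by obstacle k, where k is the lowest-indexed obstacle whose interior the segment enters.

FREE

Obstacle 1 [(2,24) (4,0) (10,1) (9,14)]:
  edge (2,24)–(4,0): clear
  edge (4,0)–(10,1): clear
  edge (10,1)–(9,14): clear
  edge (9,14)–(2,24): clear
  midpoint (27/2,13/2) outside
  → clear
Obstacle 2 [(13,21) (21,0) (22,22)]:
  edge (13,21)–(21,0): clear
  edge (21,0)–(22,22): clear
  edge (22,22)–(13,21): clear
  midpoint (27/2,13/2) outside
  → clear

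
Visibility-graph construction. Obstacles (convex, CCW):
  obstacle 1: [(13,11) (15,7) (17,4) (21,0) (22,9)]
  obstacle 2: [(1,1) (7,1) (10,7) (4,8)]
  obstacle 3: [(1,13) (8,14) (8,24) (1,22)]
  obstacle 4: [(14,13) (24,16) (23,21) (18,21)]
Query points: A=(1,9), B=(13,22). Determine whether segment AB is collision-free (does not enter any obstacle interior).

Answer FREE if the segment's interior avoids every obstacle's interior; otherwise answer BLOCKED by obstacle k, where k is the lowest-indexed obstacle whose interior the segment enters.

BLOCKED by obstacle 3

Obstacle 1 [(13,11) (15,7) (17,4) (21,0) (22,9)]:
  edge (13,11)–(15,7): clear
  edge (15,7)–(17,4): clear
  edge (17,4)–(21,0): clear
  edge (21,0)–(22,9): clear
  edge (22,9)–(13,11): clear
  midpoint (7,31/2) outside
  → clear
Obstacle 2 [(1,1) (7,1) (10,7) (4,8)]:
  edge (1,1)–(7,1): clear
  edge (7,1)–(10,7): clear
  edge (10,7)–(4,8): clear
  edge (4,8)–(1,1): clear
  midpoint (7,31/2) outside
  → clear
Obstacle 3 [(1,13) (8,14) (8,24) (1,22)]:
  edge (1,13)–(8,14): crosses AB
  edge (8,14)–(8,24): crosses AB
  edge (8,24)–(1,22): clear
  edge (1,22)–(1,13): clear
  → BLOCKED
Obstacle 4 [(14,13) (24,16) (23,21) (18,21)]:
  edge (14,13)–(24,16): clear
  edge (24,16)–(23,21): clear
  edge (23,21)–(18,21): clear
  edge (18,21)–(14,13): clear
  midpoint (7,31/2) outside
  → clear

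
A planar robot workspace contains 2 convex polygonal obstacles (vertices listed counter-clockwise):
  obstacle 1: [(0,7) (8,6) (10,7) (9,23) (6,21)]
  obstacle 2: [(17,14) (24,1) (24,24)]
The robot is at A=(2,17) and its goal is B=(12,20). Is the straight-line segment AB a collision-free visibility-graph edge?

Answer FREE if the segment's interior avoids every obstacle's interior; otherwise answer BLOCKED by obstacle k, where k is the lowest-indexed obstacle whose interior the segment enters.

Obstacle 1 [(0,7) (8,6) (10,7) (9,23) (6,21)]:
  edge (0,7)–(8,6): clear
  edge (8,6)–(10,7): clear
  edge (10,7)–(9,23): crosses AB
  edge (9,23)–(6,21): clear
  edge (6,21)–(0,7): crosses AB
  → BLOCKED
Obstacle 2 [(17,14) (24,1) (24,24)]:
  edge (17,14)–(24,1): clear
  edge (24,1)–(24,24): clear
  edge (24,24)–(17,14): clear
  midpoint (7,37/2) outside
  → clear

BLOCKED by obstacle 1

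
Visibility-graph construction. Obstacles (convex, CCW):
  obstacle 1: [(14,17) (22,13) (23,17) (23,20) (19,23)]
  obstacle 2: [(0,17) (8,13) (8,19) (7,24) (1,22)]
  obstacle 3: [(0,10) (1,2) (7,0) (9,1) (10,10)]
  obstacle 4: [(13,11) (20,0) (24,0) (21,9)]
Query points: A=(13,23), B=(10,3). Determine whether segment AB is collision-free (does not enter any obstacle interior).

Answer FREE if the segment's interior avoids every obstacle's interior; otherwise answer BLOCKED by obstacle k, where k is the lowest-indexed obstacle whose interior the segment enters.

FREE

Obstacle 1 [(14,17) (22,13) (23,17) (23,20) (19,23)]:
  edge (14,17)–(22,13): clear
  edge (22,13)–(23,17): clear
  edge (23,17)–(23,20): clear
  edge (23,20)–(19,23): clear
  edge (19,23)–(14,17): clear
  midpoint (23/2,13) outside
  → clear
Obstacle 2 [(0,17) (8,13) (8,19) (7,24) (1,22)]:
  edge (0,17)–(8,13): clear
  edge (8,13)–(8,19): clear
  edge (8,19)–(7,24): clear
  edge (7,24)–(1,22): clear
  edge (1,22)–(0,17): clear
  midpoint (23/2,13) outside
  → clear
Obstacle 3 [(0,10) (1,2) (7,0) (9,1) (10,10)]:
  edge (0,10)–(1,2): clear
  edge (1,2)–(7,0): clear
  edge (7,0)–(9,1): clear
  edge (9,1)–(10,10): clear
  edge (10,10)–(0,10): clear
  midpoint (23/2,13) outside
  → clear
Obstacle 4 [(13,11) (20,0) (24,0) (21,9)]:
  edge (13,11)–(20,0): clear
  edge (20,0)–(24,0): clear
  edge (24,0)–(21,9): clear
  edge (21,9)–(13,11): clear
  midpoint (23/2,13) outside
  → clear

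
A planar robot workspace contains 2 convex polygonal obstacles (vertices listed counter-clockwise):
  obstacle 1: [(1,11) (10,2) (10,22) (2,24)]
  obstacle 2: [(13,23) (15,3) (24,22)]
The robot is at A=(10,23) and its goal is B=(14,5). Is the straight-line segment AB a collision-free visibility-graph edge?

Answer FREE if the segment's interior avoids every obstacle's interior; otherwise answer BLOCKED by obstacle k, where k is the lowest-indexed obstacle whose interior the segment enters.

FREE

Obstacle 1 [(1,11) (10,2) (10,22) (2,24)]:
  edge (1,11)–(10,2): clear
  edge (10,2)–(10,22): clear
  edge (10,22)–(2,24): clear
  edge (2,24)–(1,11): clear
  midpoint (12,14) outside
  → clear
Obstacle 2 [(13,23) (15,3) (24,22)]:
  edge (13,23)–(15,3): clear
  edge (15,3)–(24,22): clear
  edge (24,22)–(13,23): clear
  midpoint (12,14) outside
  → clear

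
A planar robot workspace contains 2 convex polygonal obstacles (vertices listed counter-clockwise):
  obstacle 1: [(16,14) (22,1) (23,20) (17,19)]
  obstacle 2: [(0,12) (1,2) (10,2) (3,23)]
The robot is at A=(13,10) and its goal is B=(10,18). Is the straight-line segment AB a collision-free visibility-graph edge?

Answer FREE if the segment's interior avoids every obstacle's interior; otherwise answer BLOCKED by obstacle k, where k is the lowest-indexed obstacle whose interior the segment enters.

FREE

Obstacle 1 [(16,14) (22,1) (23,20) (17,19)]:
  edge (16,14)–(22,1): clear
  edge (22,1)–(23,20): clear
  edge (23,20)–(17,19): clear
  edge (17,19)–(16,14): clear
  midpoint (23/2,14) outside
  → clear
Obstacle 2 [(0,12) (1,2) (10,2) (3,23)]:
  edge (0,12)–(1,2): clear
  edge (1,2)–(10,2): clear
  edge (10,2)–(3,23): clear
  edge (3,23)–(0,12): clear
  midpoint (23/2,14) outside
  → clear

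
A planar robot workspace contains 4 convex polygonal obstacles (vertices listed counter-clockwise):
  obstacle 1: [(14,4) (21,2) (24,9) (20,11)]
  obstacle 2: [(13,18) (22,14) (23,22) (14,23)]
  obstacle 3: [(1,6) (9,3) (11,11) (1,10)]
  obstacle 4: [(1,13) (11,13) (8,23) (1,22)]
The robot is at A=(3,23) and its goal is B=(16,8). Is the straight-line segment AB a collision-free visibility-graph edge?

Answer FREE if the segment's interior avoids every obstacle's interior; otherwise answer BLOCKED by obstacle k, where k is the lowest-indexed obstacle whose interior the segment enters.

BLOCKED by obstacle 4

Obstacle 1 [(14,4) (21,2) (24,9) (20,11)]:
  edge (14,4)–(21,2): clear
  edge (21,2)–(24,9): clear
  edge (24,9)–(20,11): clear
  edge (20,11)–(14,4): clear
  midpoint (19/2,31/2) outside
  → clear
Obstacle 2 [(13,18) (22,14) (23,22) (14,23)]:
  edge (13,18)–(22,14): clear
  edge (22,14)–(23,22): clear
  edge (23,22)–(14,23): clear
  edge (14,23)–(13,18): clear
  midpoint (19/2,31/2) outside
  → clear
Obstacle 3 [(1,6) (9,3) (11,11) (1,10)]:
  edge (1,6)–(9,3): clear
  edge (9,3)–(11,11): clear
  edge (11,11)–(1,10): clear
  edge (1,10)–(1,6): clear
  midpoint (19/2,31/2) outside
  → clear
Obstacle 4 [(1,13) (11,13) (8,23) (1,22)]:
  edge (1,13)–(11,13): clear
  edge (11,13)–(8,23): crosses AB
  edge (8,23)–(1,22): crosses AB
  edge (1,22)–(1,13): clear
  → BLOCKED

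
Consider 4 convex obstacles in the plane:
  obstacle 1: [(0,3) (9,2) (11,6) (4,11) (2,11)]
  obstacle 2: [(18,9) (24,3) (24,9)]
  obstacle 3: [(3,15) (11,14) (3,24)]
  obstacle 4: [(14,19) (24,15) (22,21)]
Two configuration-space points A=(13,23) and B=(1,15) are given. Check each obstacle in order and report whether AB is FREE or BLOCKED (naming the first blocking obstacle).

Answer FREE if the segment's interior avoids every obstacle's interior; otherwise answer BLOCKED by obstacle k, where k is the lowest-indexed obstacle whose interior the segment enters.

BLOCKED by obstacle 3

Obstacle 1 [(0,3) (9,2) (11,6) (4,11) (2,11)]:
  edge (0,3)–(9,2): clear
  edge (9,2)–(11,6): clear
  edge (11,6)–(4,11): clear
  edge (4,11)–(2,11): clear
  edge (2,11)–(0,3): clear
  midpoint (7,19) outside
  → clear
Obstacle 2 [(18,9) (24,3) (24,9)]:
  edge (18,9)–(24,3): clear
  edge (24,3)–(24,9): clear
  edge (24,9)–(18,9): clear
  midpoint (7,19) outside
  → clear
Obstacle 3 [(3,15) (11,14) (3,24)]:
  edge (3,15)–(11,14): clear
  edge (11,14)–(3,24): crosses AB
  edge (3,24)–(3,15): crosses AB
  → BLOCKED
Obstacle 4 [(14,19) (24,15) (22,21)]:
  edge (14,19)–(24,15): clear
  edge (24,15)–(22,21): clear
  edge (22,21)–(14,19): clear
  midpoint (7,19) outside
  → clear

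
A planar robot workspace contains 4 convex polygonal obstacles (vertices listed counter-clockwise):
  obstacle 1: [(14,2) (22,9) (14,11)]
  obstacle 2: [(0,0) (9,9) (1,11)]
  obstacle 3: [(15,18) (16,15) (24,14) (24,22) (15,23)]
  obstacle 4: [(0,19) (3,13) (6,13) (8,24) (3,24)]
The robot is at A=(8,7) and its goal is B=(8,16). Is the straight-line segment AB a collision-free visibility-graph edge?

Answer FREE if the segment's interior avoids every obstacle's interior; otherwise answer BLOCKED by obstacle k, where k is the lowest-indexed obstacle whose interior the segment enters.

Obstacle 1 [(14,2) (22,9) (14,11)]:
  edge (14,2)–(22,9): clear
  edge (22,9)–(14,11): clear
  edge (14,11)–(14,2): clear
  midpoint (8,23/2) outside
  → clear
Obstacle 2 [(0,0) (9,9) (1,11)]:
  edge (0,0)–(9,9): crosses AB
  edge (9,9)–(1,11): crosses AB
  edge (1,11)–(0,0): clear
  → BLOCKED
Obstacle 3 [(15,18) (16,15) (24,14) (24,22) (15,23)]:
  edge (15,18)–(16,15): clear
  edge (16,15)–(24,14): clear
  edge (24,14)–(24,22): clear
  edge (24,22)–(15,23): clear
  edge (15,23)–(15,18): clear
  midpoint (8,23/2) outside
  → clear
Obstacle 4 [(0,19) (3,13) (6,13) (8,24) (3,24)]:
  edge (0,19)–(3,13): clear
  edge (3,13)–(6,13): clear
  edge (6,13)–(8,24): clear
  edge (8,24)–(3,24): clear
  edge (3,24)–(0,19): clear
  midpoint (8,23/2) outside
  → clear

BLOCKED by obstacle 2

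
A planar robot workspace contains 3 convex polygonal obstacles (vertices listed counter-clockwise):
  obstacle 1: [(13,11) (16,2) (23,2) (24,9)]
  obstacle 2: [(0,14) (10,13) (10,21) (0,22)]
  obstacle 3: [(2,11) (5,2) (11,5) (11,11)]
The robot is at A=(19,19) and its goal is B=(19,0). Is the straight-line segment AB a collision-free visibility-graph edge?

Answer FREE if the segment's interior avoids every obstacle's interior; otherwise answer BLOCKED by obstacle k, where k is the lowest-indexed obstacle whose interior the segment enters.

Obstacle 1 [(13,11) (16,2) (23,2) (24,9)]:
  edge (13,11)–(16,2): clear
  edge (16,2)–(23,2): crosses AB
  edge (23,2)–(24,9): clear
  edge (24,9)–(13,11): crosses AB
  → BLOCKED
Obstacle 2 [(0,14) (10,13) (10,21) (0,22)]:
  edge (0,14)–(10,13): clear
  edge (10,13)–(10,21): clear
  edge (10,21)–(0,22): clear
  edge (0,22)–(0,14): clear
  midpoint (19,19/2) outside
  → clear
Obstacle 3 [(2,11) (5,2) (11,5) (11,11)]:
  edge (2,11)–(5,2): clear
  edge (5,2)–(11,5): clear
  edge (11,5)–(11,11): clear
  edge (11,11)–(2,11): clear
  midpoint (19,19/2) outside
  → clear

BLOCKED by obstacle 1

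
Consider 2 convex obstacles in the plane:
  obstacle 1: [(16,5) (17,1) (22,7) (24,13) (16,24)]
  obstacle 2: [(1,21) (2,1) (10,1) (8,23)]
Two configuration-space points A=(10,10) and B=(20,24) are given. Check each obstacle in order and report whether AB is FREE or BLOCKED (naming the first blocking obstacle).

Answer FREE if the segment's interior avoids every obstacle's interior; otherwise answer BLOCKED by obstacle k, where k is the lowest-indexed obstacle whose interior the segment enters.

BLOCKED by obstacle 1

Obstacle 1 [(16,5) (17,1) (22,7) (24,13) (16,24)]:
  edge (16,5)–(17,1): clear
  edge (17,1)–(22,7): clear
  edge (22,7)–(24,13): clear
  edge (24,13)–(16,24): crosses AB
  edge (16,24)–(16,5): crosses AB
  → BLOCKED
Obstacle 2 [(1,21) (2,1) (10,1) (8,23)]:
  edge (1,21)–(2,1): clear
  edge (2,1)–(10,1): clear
  edge (10,1)–(8,23): clear
  edge (8,23)–(1,21): clear
  midpoint (15,17) outside
  → clear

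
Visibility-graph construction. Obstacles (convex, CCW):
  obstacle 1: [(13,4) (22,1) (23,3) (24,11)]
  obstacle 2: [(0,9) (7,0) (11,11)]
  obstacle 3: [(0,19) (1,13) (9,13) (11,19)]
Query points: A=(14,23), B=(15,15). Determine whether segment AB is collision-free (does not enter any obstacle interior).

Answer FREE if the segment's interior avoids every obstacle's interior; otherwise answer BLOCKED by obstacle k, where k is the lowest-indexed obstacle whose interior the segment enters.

Obstacle 1 [(13,4) (22,1) (23,3) (24,11)]:
  edge (13,4)–(22,1): clear
  edge (22,1)–(23,3): clear
  edge (23,3)–(24,11): clear
  edge (24,11)–(13,4): clear
  midpoint (29/2,19) outside
  → clear
Obstacle 2 [(0,9) (7,0) (11,11)]:
  edge (0,9)–(7,0): clear
  edge (7,0)–(11,11): clear
  edge (11,11)–(0,9): clear
  midpoint (29/2,19) outside
  → clear
Obstacle 3 [(0,19) (1,13) (9,13) (11,19)]:
  edge (0,19)–(1,13): clear
  edge (1,13)–(9,13): clear
  edge (9,13)–(11,19): clear
  edge (11,19)–(0,19): clear
  midpoint (29/2,19) outside
  → clear

FREE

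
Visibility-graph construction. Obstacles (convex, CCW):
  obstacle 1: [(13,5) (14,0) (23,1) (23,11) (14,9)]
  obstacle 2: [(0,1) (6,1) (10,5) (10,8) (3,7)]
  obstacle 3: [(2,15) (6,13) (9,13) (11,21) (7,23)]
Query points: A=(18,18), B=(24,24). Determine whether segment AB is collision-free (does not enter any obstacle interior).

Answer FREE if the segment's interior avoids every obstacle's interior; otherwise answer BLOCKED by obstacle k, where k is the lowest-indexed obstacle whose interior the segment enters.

FREE

Obstacle 1 [(13,5) (14,0) (23,1) (23,11) (14,9)]:
  edge (13,5)–(14,0): clear
  edge (14,0)–(23,1): clear
  edge (23,1)–(23,11): clear
  edge (23,11)–(14,9): clear
  edge (14,9)–(13,5): clear
  midpoint (21,21) outside
  → clear
Obstacle 2 [(0,1) (6,1) (10,5) (10,8) (3,7)]:
  edge (0,1)–(6,1): clear
  edge (6,1)–(10,5): clear
  edge (10,5)–(10,8): clear
  edge (10,8)–(3,7): clear
  edge (3,7)–(0,1): clear
  midpoint (21,21) outside
  → clear
Obstacle 3 [(2,15) (6,13) (9,13) (11,21) (7,23)]:
  edge (2,15)–(6,13): clear
  edge (6,13)–(9,13): clear
  edge (9,13)–(11,21): clear
  edge (11,21)–(7,23): clear
  edge (7,23)–(2,15): clear
  midpoint (21,21) outside
  → clear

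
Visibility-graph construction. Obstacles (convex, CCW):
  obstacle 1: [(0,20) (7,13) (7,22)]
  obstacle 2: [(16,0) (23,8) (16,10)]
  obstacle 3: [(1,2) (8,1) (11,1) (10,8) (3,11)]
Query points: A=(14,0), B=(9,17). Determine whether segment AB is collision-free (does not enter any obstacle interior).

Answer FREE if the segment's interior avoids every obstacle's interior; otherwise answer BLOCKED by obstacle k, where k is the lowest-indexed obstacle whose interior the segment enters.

Obstacle 1 [(0,20) (7,13) (7,22)]:
  edge (0,20)–(7,13): clear
  edge (7,13)–(7,22): clear
  edge (7,22)–(0,20): clear
  midpoint (23/2,17/2) outside
  → clear
Obstacle 2 [(16,0) (23,8) (16,10)]:
  edge (16,0)–(23,8): clear
  edge (23,8)–(16,10): clear
  edge (16,10)–(16,0): clear
  midpoint (23/2,17/2) outside
  → clear
Obstacle 3 [(1,2) (8,1) (11,1) (10,8) (3,11)]:
  edge (1,2)–(8,1): clear
  edge (8,1)–(11,1): clear
  edge (11,1)–(10,8): clear
  edge (10,8)–(3,11): clear
  edge (3,11)–(1,2): clear
  midpoint (23/2,17/2) outside
  → clear

FREE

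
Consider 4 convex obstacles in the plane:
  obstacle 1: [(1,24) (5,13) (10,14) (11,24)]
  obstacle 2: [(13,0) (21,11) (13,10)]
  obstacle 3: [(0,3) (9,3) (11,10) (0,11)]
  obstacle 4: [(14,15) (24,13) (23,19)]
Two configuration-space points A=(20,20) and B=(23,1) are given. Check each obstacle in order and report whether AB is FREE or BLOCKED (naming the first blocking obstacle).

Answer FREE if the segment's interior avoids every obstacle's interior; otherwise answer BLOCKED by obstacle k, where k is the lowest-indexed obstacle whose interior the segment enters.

BLOCKED by obstacle 4

Obstacle 1 [(1,24) (5,13) (10,14) (11,24)]:
  edge (1,24)–(5,13): clear
  edge (5,13)–(10,14): clear
  edge (10,14)–(11,24): clear
  edge (11,24)–(1,24): clear
  midpoint (43/2,21/2) outside
  → clear
Obstacle 2 [(13,0) (21,11) (13,10)]:
  edge (13,0)–(21,11): clear
  edge (21,11)–(13,10): clear
  edge (13,10)–(13,0): clear
  midpoint (43/2,21/2) outside
  → clear
Obstacle 3 [(0,3) (9,3) (11,10) (0,11)]:
  edge (0,3)–(9,3): clear
  edge (9,3)–(11,10): clear
  edge (11,10)–(0,11): clear
  edge (0,11)–(0,3): clear
  midpoint (43/2,21/2) outside
  → clear
Obstacle 4 [(14,15) (24,13) (23,19)]:
  edge (14,15)–(24,13): crosses AB
  edge (24,13)–(23,19): clear
  edge (23,19)–(14,15): crosses AB
  → BLOCKED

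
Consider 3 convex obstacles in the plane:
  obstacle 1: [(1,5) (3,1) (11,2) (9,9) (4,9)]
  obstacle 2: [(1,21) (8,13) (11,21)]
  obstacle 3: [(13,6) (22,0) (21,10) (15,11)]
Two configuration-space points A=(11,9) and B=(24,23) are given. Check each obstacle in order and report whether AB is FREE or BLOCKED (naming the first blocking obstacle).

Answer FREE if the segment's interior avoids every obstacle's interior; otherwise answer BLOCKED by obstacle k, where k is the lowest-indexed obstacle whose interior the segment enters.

FREE

Obstacle 1 [(1,5) (3,1) (11,2) (9,9) (4,9)]:
  edge (1,5)–(3,1): clear
  edge (3,1)–(11,2): clear
  edge (11,2)–(9,9): clear
  edge (9,9)–(4,9): clear
  edge (4,9)–(1,5): clear
  midpoint (35/2,16) outside
  → clear
Obstacle 2 [(1,21) (8,13) (11,21)]:
  edge (1,21)–(8,13): clear
  edge (8,13)–(11,21): clear
  edge (11,21)–(1,21): clear
  midpoint (35/2,16) outside
  → clear
Obstacle 3 [(13,6) (22,0) (21,10) (15,11)]:
  edge (13,6)–(22,0): clear
  edge (22,0)–(21,10): clear
  edge (21,10)–(15,11): clear
  edge (15,11)–(13,6): clear
  midpoint (35/2,16) outside
  → clear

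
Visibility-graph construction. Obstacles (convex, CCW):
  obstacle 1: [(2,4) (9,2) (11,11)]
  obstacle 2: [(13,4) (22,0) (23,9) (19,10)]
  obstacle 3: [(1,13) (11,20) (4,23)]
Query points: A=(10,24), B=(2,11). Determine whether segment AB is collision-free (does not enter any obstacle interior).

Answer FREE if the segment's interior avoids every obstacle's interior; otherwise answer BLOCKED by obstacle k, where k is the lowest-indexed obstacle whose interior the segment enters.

Obstacle 1 [(2,4) (9,2) (11,11)]:
  edge (2,4)–(9,2): clear
  edge (9,2)–(11,11): clear
  edge (11,11)–(2,4): clear
  midpoint (6,35/2) outside
  → clear
Obstacle 2 [(13,4) (22,0) (23,9) (19,10)]:
  edge (13,4)–(22,0): clear
  edge (22,0)–(23,9): clear
  edge (23,9)–(19,10): clear
  edge (19,10)–(13,4): clear
  midpoint (6,35/2) outside
  → clear
Obstacle 3 [(1,13) (11,20) (4,23)]:
  edge (1,13)–(11,20): crosses AB
  edge (11,20)–(4,23): crosses AB
  edge (4,23)–(1,13): clear
  → BLOCKED

BLOCKED by obstacle 3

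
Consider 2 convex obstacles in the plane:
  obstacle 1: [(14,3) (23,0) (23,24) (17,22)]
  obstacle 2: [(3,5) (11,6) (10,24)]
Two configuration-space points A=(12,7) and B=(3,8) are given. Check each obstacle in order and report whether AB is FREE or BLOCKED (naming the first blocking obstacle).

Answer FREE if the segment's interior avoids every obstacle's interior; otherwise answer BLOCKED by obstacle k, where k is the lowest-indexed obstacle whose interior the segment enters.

BLOCKED by obstacle 2

Obstacle 1 [(14,3) (23,0) (23,24) (17,22)]:
  edge (14,3)–(23,0): clear
  edge (23,0)–(23,24): clear
  edge (23,24)–(17,22): clear
  edge (17,22)–(14,3): clear
  midpoint (15/2,15/2) outside
  → clear
Obstacle 2 [(3,5) (11,6) (10,24)]:
  edge (3,5)–(11,6): clear
  edge (11,6)–(10,24): crosses AB
  edge (10,24)–(3,5): crosses AB
  → BLOCKED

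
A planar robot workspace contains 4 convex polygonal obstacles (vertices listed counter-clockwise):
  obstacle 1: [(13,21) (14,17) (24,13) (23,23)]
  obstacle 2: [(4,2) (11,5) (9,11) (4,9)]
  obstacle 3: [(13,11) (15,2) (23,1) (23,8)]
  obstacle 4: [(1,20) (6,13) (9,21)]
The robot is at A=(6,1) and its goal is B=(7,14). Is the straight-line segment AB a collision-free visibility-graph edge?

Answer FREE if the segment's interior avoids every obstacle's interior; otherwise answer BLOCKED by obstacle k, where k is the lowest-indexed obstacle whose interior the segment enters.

Obstacle 1 [(13,21) (14,17) (24,13) (23,23)]:
  edge (13,21)–(14,17): clear
  edge (14,17)–(24,13): clear
  edge (24,13)–(23,23): clear
  edge (23,23)–(13,21): clear
  midpoint (13/2,15/2) outside
  → clear
Obstacle 2 [(4,2) (11,5) (9,11) (4,9)]:
  edge (4,2)–(11,5): crosses AB
  edge (11,5)–(9,11): clear
  edge (9,11)–(4,9): crosses AB
  edge (4,9)–(4,2): clear
  → BLOCKED
Obstacle 3 [(13,11) (15,2) (23,1) (23,8)]:
  edge (13,11)–(15,2): clear
  edge (15,2)–(23,1): clear
  edge (23,1)–(23,8): clear
  edge (23,8)–(13,11): clear
  midpoint (13/2,15/2) outside
  → clear
Obstacle 4 [(1,20) (6,13) (9,21)]:
  edge (1,20)–(6,13): clear
  edge (6,13)–(9,21): clear
  edge (9,21)–(1,20): clear
  midpoint (13/2,15/2) outside
  → clear

BLOCKED by obstacle 2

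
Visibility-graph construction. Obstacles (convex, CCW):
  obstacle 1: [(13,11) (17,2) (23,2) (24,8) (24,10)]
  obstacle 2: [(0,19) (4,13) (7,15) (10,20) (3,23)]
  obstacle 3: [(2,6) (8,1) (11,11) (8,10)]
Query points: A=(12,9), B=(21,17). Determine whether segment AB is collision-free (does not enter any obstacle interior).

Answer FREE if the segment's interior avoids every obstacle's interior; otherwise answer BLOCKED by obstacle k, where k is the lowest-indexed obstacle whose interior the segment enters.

Obstacle 1 [(13,11) (17,2) (23,2) (24,8) (24,10)]:
  edge (13,11)–(17,2): crosses AB
  edge (17,2)–(23,2): clear
  edge (23,2)–(24,8): clear
  edge (24,8)–(24,10): clear
  edge (24,10)–(13,11): crosses AB
  → BLOCKED
Obstacle 2 [(0,19) (4,13) (7,15) (10,20) (3,23)]:
  edge (0,19)–(4,13): clear
  edge (4,13)–(7,15): clear
  edge (7,15)–(10,20): clear
  edge (10,20)–(3,23): clear
  edge (3,23)–(0,19): clear
  midpoint (33/2,13) outside
  → clear
Obstacle 3 [(2,6) (8,1) (11,11) (8,10)]:
  edge (2,6)–(8,1): clear
  edge (8,1)–(11,11): clear
  edge (11,11)–(8,10): clear
  edge (8,10)–(2,6): clear
  midpoint (33/2,13) outside
  → clear

BLOCKED by obstacle 1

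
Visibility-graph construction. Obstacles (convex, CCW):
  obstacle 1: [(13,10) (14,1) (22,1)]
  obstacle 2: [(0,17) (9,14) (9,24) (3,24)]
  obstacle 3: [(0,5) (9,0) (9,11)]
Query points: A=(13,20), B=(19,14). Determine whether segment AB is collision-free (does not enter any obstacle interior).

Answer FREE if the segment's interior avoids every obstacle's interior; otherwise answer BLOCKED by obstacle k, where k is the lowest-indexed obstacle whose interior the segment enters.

Obstacle 1 [(13,10) (14,1) (22,1)]:
  edge (13,10)–(14,1): clear
  edge (14,1)–(22,1): clear
  edge (22,1)–(13,10): clear
  midpoint (16,17) outside
  → clear
Obstacle 2 [(0,17) (9,14) (9,24) (3,24)]:
  edge (0,17)–(9,14): clear
  edge (9,14)–(9,24): clear
  edge (9,24)–(3,24): clear
  edge (3,24)–(0,17): clear
  midpoint (16,17) outside
  → clear
Obstacle 3 [(0,5) (9,0) (9,11)]:
  edge (0,5)–(9,0): clear
  edge (9,0)–(9,11): clear
  edge (9,11)–(0,5): clear
  midpoint (16,17) outside
  → clear

FREE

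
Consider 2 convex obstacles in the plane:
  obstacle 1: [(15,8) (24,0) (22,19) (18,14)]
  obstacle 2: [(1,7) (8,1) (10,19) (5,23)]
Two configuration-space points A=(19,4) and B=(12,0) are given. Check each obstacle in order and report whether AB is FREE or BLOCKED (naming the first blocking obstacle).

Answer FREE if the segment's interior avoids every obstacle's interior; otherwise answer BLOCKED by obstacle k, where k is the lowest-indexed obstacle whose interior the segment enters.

FREE

Obstacle 1 [(15,8) (24,0) (22,19) (18,14)]:
  edge (15,8)–(24,0): clear
  edge (24,0)–(22,19): clear
  edge (22,19)–(18,14): clear
  edge (18,14)–(15,8): clear
  midpoint (31/2,2) outside
  → clear
Obstacle 2 [(1,7) (8,1) (10,19) (5,23)]:
  edge (1,7)–(8,1): clear
  edge (8,1)–(10,19): clear
  edge (10,19)–(5,23): clear
  edge (5,23)–(1,7): clear
  midpoint (31/2,2) outside
  → clear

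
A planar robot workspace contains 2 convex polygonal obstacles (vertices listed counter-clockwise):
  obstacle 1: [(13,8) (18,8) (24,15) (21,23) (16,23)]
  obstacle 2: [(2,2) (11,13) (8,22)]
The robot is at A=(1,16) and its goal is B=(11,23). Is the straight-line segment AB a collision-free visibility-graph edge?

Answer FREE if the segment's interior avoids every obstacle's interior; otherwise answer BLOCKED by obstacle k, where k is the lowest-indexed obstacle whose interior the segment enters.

Obstacle 1 [(13,8) (18,8) (24,15) (21,23) (16,23)]:
  edge (13,8)–(18,8): clear
  edge (18,8)–(24,15): clear
  edge (24,15)–(21,23): clear
  edge (21,23)–(16,23): clear
  edge (16,23)–(13,8): clear
  midpoint (6,39/2) outside
  → clear
Obstacle 2 [(2,2) (11,13) (8,22)]:
  edge (2,2)–(11,13): clear
  edge (11,13)–(8,22): crosses AB
  edge (8,22)–(2,2): crosses AB
  → BLOCKED

BLOCKED by obstacle 2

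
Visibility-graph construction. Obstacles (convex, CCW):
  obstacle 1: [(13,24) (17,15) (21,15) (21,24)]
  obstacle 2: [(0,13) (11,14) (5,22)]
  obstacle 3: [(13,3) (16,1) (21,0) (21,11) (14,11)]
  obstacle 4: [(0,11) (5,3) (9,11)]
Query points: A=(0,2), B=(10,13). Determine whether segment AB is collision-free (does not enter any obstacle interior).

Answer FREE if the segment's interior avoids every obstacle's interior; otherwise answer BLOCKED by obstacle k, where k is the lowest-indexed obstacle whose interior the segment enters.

Obstacle 1 [(13,24) (17,15) (21,15) (21,24)]:
  edge (13,24)–(17,15): clear
  edge (17,15)–(21,15): clear
  edge (21,15)–(21,24): clear
  edge (21,24)–(13,24): clear
  midpoint (5,15/2) outside
  → clear
Obstacle 2 [(0,13) (11,14) (5,22)]:
  edge (0,13)–(11,14): clear
  edge (11,14)–(5,22): clear
  edge (5,22)–(0,13): clear
  midpoint (5,15/2) outside
  → clear
Obstacle 3 [(13,3) (16,1) (21,0) (21,11) (14,11)]:
  edge (13,3)–(16,1): clear
  edge (16,1)–(21,0): clear
  edge (21,0)–(21,11): clear
  edge (21,11)–(14,11): clear
  edge (14,11)–(13,3): clear
  midpoint (5,15/2) outside
  → clear
Obstacle 4 [(0,11) (5,3) (9,11)]:
  edge (0,11)–(5,3): crosses AB
  edge (5,3)–(9,11): clear
  edge (9,11)–(0,11): crosses AB
  → BLOCKED

BLOCKED by obstacle 4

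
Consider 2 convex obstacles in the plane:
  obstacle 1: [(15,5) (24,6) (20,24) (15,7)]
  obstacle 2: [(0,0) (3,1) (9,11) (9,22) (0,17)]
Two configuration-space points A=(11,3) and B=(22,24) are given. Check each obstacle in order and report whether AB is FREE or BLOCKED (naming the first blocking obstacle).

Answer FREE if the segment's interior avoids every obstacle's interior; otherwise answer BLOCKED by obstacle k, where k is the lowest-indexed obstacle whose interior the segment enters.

Obstacle 1 [(15,5) (24,6) (20,24) (15,7)]:
  edge (15,5)–(24,6): clear
  edge (24,6)–(20,24): crosses AB
  edge (20,24)–(15,7): crosses AB
  edge (15,7)–(15,5): clear
  → BLOCKED
Obstacle 2 [(0,0) (3,1) (9,11) (9,22) (0,17)]:
  edge (0,0)–(3,1): clear
  edge (3,1)–(9,11): clear
  edge (9,11)–(9,22): clear
  edge (9,22)–(0,17): clear
  edge (0,17)–(0,0): clear
  midpoint (33/2,27/2) outside
  → clear

BLOCKED by obstacle 1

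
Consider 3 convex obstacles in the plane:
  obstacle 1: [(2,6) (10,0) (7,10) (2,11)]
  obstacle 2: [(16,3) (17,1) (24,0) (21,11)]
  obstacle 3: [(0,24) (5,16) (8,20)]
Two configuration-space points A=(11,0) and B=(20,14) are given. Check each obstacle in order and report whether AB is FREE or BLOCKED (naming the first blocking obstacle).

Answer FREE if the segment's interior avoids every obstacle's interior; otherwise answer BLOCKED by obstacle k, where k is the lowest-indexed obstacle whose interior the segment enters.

Obstacle 1 [(2,6) (10,0) (7,10) (2,11)]:
  edge (2,6)–(10,0): clear
  edge (10,0)–(7,10): clear
  edge (7,10)–(2,11): clear
  edge (2,11)–(2,6): clear
  midpoint (31/2,7) outside
  → clear
Obstacle 2 [(16,3) (17,1) (24,0) (21,11)]:
  edge (16,3)–(17,1): clear
  edge (17,1)–(24,0): clear
  edge (24,0)–(21,11): clear
  edge (21,11)–(16,3): clear
  midpoint (31/2,7) outside
  → clear
Obstacle 3 [(0,24) (5,16) (8,20)]:
  edge (0,24)–(5,16): clear
  edge (5,16)–(8,20): clear
  edge (8,20)–(0,24): clear
  midpoint (31/2,7) outside
  → clear

FREE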